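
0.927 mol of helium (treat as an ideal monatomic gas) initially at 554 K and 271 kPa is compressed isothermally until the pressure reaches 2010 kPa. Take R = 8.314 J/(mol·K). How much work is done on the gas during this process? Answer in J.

8560 J

V₁ = nRT₁/P₁ = 0.927×8.314×554/271 = 15.8 L.
Isothermal: T stays 554 K; PV = const ⇒ V₂ = 2.12 L, P₂ = 2010 kPa.
W = nRT ln(V₂/V₁) = 0.927×8.314×554×ln(0.135) = -8560 J.
Work done on the gas = −W_by = 8560 J.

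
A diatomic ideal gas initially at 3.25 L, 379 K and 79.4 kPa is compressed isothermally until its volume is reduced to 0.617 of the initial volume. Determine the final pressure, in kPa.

Isothermal: T stays 379 K; PV = const ⇒ V₂ = 2.01 L, P₂ = 129 kPa.

129 kPa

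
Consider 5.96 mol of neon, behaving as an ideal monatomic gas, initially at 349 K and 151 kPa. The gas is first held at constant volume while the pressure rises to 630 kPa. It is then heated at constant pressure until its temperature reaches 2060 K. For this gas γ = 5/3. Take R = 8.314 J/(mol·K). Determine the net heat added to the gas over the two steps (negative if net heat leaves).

V₁ = nRT₁/P₁ = 5.96×8.314×349/151 = 115 L.
Step 1 — Isochoric: V stays 115 L; P/T = const ⇒ T₂ = 1460 K, P₂ = 630 kPa.
W = 0 (no volume change).
ΔU = nCvΔT = 5.96×12.5×(1460−349) = 82300 J.
Q = ΔU = 82300 J.
State after step 1: P = 630 kPa, V = 115 L, T = 1460 K.
Step 2 — Isobaric: P stays 630 kPa; V/T = const ⇒ T₂ = 2060 K, V₂ = 162 L.
W = PΔV = 630×(162−115) kPa·L = 29900 J.
ΔU = nCvΔT = 5.96×12.5×(2060−1460) = 44900 J.
Q = ΔU + W = nCpΔT = 74800 J.
Net over both steps: W = 29900 J, Q = 157000 J, ΔU = 127000 J.

157000 J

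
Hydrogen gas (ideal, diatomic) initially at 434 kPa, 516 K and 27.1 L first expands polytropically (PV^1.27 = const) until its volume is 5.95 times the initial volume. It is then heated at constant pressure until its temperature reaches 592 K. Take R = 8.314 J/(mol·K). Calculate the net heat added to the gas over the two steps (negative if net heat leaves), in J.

27200 J

n = P₁V₁/(RT₁) = 434×27.1/(8.314×516) = 2.74 mol.
Step 1 — Polytropic n=1.27: T₂ = T₁(V₁/V₂)^(n−1) = 516×(0.168)^0.27 = 319 K; P₂ = P₁(V₁/V₂)^n = 45.1 kPa.
W = (P₁V₁−P₂V₂)/(n−1) = (434×27.1−45.1×161)/0.27 = 16600 J.
ΔU = nCvΔT = 2.74×20.8×(319−516) = -11200 J.
Q = ΔU + W = 5410 J.
State after step 1: P = 45.1 kPa, V = 161 L, T = 319 K.
Step 2 — Isobaric: P stays 45.1 kPa; V/T = const ⇒ T₂ = 592 K, V₂ = 299 L.
W = PΔV = 45.1×(299−161) kPa·L = 6230 J.
ΔU = nCvΔT = 2.74×20.8×(592−319) = 15600 J.
Q = ΔU + W = nCpΔT = 21800 J.
Net over both steps: W = 22900 J, Q = 27200 J, ΔU = 4330 J.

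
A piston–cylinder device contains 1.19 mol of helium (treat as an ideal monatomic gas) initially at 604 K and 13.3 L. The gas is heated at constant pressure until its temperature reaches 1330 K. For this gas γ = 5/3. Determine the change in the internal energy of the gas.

P₁ = nRT₁/V₁ = 1.19×8.314×604/13.3 = 449 kPa.
Isobaric: P stays 449 kPa; V/T = const ⇒ T₂ = 1330 K, V₂ = 29.3 L.
For an ideal gas ΔU = nCvΔT with Cv = (3/2)R = 12.5 J/(mol·K).
ΔU = 1.19×12.5×(1330−604) = 10800 J.

10800 J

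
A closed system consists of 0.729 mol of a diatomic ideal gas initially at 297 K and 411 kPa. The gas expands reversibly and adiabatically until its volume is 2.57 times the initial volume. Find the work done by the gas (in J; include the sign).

1420 J

V₁ = nRT₁/P₁ = 0.729×8.314×297/411 = 4.38 L.
Adiabatic: TV^(γ−1) = const ⇒ T₂ = 297×(0.389)^0.400 = 204 K; PV^γ = const ⇒ P₂ = 110 kPa.
ΔU = nCvΔT = 0.729×20.8×(204−297) = -1420 J.
Q = 0 for an adiabatic process, so W = −ΔU = 1420 J.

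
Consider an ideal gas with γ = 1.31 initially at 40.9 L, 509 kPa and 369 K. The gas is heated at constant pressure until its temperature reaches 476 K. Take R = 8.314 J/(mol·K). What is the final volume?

52.8 L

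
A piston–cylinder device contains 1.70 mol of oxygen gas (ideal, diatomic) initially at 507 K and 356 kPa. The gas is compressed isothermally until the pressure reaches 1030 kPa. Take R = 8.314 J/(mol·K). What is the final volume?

6.96 L

V₁ = nRT₁/P₁ = 1.70×8.314×507/356 = 20.1 L.
Isothermal: T stays 507 K; PV = const ⇒ V₂ = 6.96 L, P₂ = 1030 kPa.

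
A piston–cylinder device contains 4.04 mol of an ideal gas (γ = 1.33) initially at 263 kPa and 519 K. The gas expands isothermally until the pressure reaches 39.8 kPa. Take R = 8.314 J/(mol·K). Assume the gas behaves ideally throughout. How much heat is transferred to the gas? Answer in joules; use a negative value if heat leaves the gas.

32900 J

V₁ = nRT₁/P₁ = 4.04×8.314×519/263 = 66.3 L.
Isothermal: T stays 519 K; PV = const ⇒ V₂ = 438 L, P₂ = 39.8 kPa.
ΔU = 0 (ideal gas, T constant).
W = nRT ln(V₂/V₁) = 4.04×8.314×519×ln(6.61) = 32900 J.
Q = ΔU + W = 32900 J.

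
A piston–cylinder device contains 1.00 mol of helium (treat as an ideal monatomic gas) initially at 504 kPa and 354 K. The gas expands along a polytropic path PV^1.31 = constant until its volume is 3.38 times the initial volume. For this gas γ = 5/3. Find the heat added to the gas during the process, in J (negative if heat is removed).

V₁ = nRT₁/P₁ = 1.00×8.314×354/504 = 5.84 L.
Polytropic n=1.31: T₂ = T₁(V₁/V₂)^(n−1) = 354×(0.296)^0.31 = 243 K; P₂ = P₁(V₁/V₂)^n = 102 kPa.
W = (P₁V₁−P₂V₂)/(n−1) = (504×5.84−102×19.7)/0.31 = 2990 J.
ΔU = nCvΔT = 1.00×12.5×(243−354) = -1390 J.
Q = ΔU + W = 1600 J.

1600 J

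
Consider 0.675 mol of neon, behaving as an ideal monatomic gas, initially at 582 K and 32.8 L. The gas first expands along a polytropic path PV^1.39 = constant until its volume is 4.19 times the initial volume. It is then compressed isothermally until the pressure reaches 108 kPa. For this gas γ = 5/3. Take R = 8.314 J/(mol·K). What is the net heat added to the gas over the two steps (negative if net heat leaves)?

P₁ = nRT₁/V₁ = 0.675×8.314×582/32.8 = 99.6 kPa.
Step 1 — Polytropic n=1.39: T₂ = T₁(V₁/V₂)^(n−1) = 582×(0.239)^0.39 = 333 K; P₂ = P₁(V₁/V₂)^n = 13.6 kPa.
W = (P₁V₁−P₂V₂)/(n−1) = (99.6×32.8−13.6×137)/0.39 = 3590 J.
ΔU = nCvΔT = 0.675×12.5×(333−582) = -2100 J.
Q = ΔU + W = 1490 J.
State after step 1: P = 13.6 kPa, V = 137 L, T = 333 K.
Step 2 — Isothermal: T stays 333 K; PV = const ⇒ V₂ = 17.3 L, P₂ = 108 kPa.
ΔU = 0 (ideal gas, T constant).
W = nRT ln(V₂/V₁) = 0.675×8.314×333×ln(0.126) = -3870 J.
Q = ΔU + W = -3870 J.
Net over both steps: W = -287 J, Q = -2380 J, ΔU = -2100 J.

-2380 J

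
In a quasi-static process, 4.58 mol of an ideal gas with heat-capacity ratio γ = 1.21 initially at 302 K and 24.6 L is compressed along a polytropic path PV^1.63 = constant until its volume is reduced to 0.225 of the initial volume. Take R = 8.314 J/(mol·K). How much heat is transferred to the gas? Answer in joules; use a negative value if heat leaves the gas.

P₁ = nRT₁/V₁ = 4.58×8.314×302/24.6 = 467 kPa.
Polytropic n=1.63: T₂ = T₁(V₁/V₂)^(n−1) = 302×(4.44)^0.63 = 773 K; P₂ = P₁(V₁/V₂)^n = 5320 kPa.
W = (P₁V₁−P₂V₂)/(n−1) = (467×24.6−5320×5.54)/0.63 = -28500 J.
ΔU = nCvΔT = 4.58×39.6×(773−302) = 85400 J.
Q = ΔU + W = 56900 J.

56900 J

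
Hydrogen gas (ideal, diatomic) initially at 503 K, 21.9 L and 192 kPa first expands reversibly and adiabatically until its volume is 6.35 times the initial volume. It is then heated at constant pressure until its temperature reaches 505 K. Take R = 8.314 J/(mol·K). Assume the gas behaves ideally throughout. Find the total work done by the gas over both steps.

n = P₁V₁/(RT₁) = 192×21.9/(8.314×503) = 1.01 mol.
Step 1 — Adiabatic: TV^(γ−1) = const ⇒ T₂ = 503×(0.157)^0.400 = 240 K; PV^γ = const ⇒ P₂ = 14.4 kPa.
ΔU = nCvΔT = 1.01×20.8×(240−503) = -5490 J.
Q = 0 for an adiabatic process, so W = −ΔU = 5490 J.
State after step 1: P = 14.4 kPa, V = 139 L, T = 240 K.
Step 2 — Isobaric: P stays 14.4 kPa; V/T = const ⇒ T₂ = 505 K, V₂ = 292 L.
W = PΔV = 14.4×(292−139) kPa·L = 2210 J.
ΔU = nCvΔT = 1.01×20.8×(505−240) = 5540 J.
Q = ΔU + W = nCpΔT = 7750 J.
Net over both steps: W = 7710 J, Q = 7750 J, ΔU = 41.8 J.

7710 J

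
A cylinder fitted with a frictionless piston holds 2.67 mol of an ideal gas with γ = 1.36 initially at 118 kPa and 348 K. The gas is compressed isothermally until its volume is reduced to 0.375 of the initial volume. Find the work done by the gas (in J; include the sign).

V₁ = nRT₁/P₁ = 2.67×8.314×348/118 = 65.5 L.
Isothermal: T stays 348 K; PV = const ⇒ V₂ = 24.5 L, P₂ = 315 kPa.
W = nRT ln(V₂/V₁) = 2.67×8.314×348×ln(0.375) = -7580 J.

-7580 J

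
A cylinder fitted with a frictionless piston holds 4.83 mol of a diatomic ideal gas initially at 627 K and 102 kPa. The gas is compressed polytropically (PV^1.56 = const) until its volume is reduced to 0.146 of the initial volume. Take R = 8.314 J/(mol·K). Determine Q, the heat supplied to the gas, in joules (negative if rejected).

34800 J

V₁ = nRT₁/P₁ = 4.83×8.314×627/102 = 247 L.
Polytropic n=1.56: T₂ = T₁(V₁/V₂)^(n−1) = 627×(6.85)^0.56 = 1840 K; P₂ = P₁(V₁/V₂)^n = 2050 kPa.
W = (P₁V₁−P₂V₂)/(n−1) = (102×247−2050×36.0)/0.56 = -87100 J.
ΔU = nCvΔT = 4.83×20.8×(1840−627) = 122000 J.
Q = ΔU + W = 34800 J.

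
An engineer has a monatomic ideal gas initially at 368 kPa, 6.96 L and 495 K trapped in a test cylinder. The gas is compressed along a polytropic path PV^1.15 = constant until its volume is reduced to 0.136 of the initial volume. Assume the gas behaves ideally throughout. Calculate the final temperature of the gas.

668 K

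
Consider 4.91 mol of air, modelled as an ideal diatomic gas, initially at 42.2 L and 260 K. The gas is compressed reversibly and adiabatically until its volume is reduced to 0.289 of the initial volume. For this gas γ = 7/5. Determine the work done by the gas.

P₁ = nRT₁/V₁ = 4.91×8.314×260/42.2 = 252 kPa.
Adiabatic: TV^(γ−1) = const ⇒ T₂ = 260×(3.46)^0.400 = 427 K; PV^γ = const ⇒ P₂ = 1430 kPa.
ΔU = nCvΔT = 4.91×20.8×(427−260) = 17100 J.
Q = 0 for an adiabatic process, so W = −ΔU = -17100 J.

-17100 J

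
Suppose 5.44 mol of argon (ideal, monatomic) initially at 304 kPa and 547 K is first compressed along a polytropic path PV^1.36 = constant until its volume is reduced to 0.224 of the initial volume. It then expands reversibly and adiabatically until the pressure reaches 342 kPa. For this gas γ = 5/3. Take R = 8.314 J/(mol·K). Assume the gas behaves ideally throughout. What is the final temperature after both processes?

V₁ = nRT₁/P₁ = 5.44×8.314×547/304 = 81.4 L.
Step 1 — Polytropic n=1.36: T₂ = T₁(V₁/V₂)^(n−1) = 547×(4.46)^0.36 = 937 K; P₂ = P₁(V₁/V₂)^n = 2330 kPa.
W = (P₁V₁−P₂V₂)/(n−1) = (304×81.4−2330×18.2)/0.36 = -49000 J.
ΔU = nCvΔT = 5.44×12.5×(937−547) = 26500 J.
Q = ΔU + W = -22600 J.
State after step 1: P = 2330 kPa, V = 18.2 L, T = 937 K.
Step 2 — Adiabatic: T₂/T₁ = (P₂/P₁)^((γ−1)/γ) ⇒ T₂ = 937×(0.147)^0.400 = 435 K; V₂ = 57.6 L.
ΔU = nCvΔT = 5.44×12.5×(435−937) = -34100 J.
Q = 0 for an adiabatic process, so W = −ΔU = 34100 J.
Net over both steps: W = -15000 J, Q = -22600 J, ΔU = -7570 J.

435 K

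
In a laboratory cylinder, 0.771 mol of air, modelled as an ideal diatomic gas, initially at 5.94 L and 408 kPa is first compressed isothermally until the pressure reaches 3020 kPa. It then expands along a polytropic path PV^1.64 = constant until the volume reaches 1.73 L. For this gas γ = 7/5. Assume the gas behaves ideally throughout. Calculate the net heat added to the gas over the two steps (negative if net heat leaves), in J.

T₁ = P₁V₁/(nR) = 408×5.94/(0.771×8.314) = 378 K.
Step 1 — Isothermal: T stays 378 K; PV = const ⇒ V₂ = 0.802 L, P₂ = 3020 kPa.
ΔU = 0 (ideal gas, T constant).
W = nRT ln(V₂/V₁) = 0.771×8.314×378×ln(0.135) = -4850 J.
Q = ΔU + W = -4850 J.
State after step 1: P = 3020 kPa, V = 0.802 L, T = 378 K.
Step 2 — Polytropic n=1.64: T₂ = T₁(V₁/V₂)^(n−1) = 378×(0.464)^0.64 = 231 K; P₂ = P₁(V₁/V₂)^n = 857 kPa.
W = (P₁V₁−P₂V₂)/(n−1) = (3020×0.802−857×1.73)/0.64 = 1470 J.
ΔU = nCvΔT = 0.771×20.8×(231−378) = -2350 J.
Q = ΔU + W = -882 J.
Net over both steps: W = -3380 J, Q = -5730 J, ΔU = -2350 J.

-5730 J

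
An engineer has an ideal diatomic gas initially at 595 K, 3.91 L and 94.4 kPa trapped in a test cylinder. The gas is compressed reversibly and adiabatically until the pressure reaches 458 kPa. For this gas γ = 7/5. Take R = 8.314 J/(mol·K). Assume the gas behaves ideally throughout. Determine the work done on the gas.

n = P₁V₁/(RT₁) = 94.4×3.91/(8.314×595) = 0.0746 mol.
Adiabatic: T₂/T₁ = (P₂/P₁)^((γ−1)/γ) ⇒ T₂ = 595×(4.85)^0.286 = 934 K; V₂ = 1.27 L.
ΔU = nCvΔT = 0.0746×20.8×(934−595) = 526 J.
Q = 0 for an adiabatic process, so W = −ΔU = -526 J.
Work done on the gas = −W_by = 526 J.

526 J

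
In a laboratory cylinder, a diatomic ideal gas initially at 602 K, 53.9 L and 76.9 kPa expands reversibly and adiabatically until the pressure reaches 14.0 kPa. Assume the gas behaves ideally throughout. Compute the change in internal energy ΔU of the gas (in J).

n = P₁V₁/(RT₁) = 76.9×53.9/(8.314×602) = 0.828 mol.
Adiabatic: T₂/T₁ = (P₂/P₁)^((γ−1)/γ) ⇒ T₂ = 602×(0.182)^0.286 = 370 K; V₂ = 182 L.
For an ideal gas ΔU = nCvΔT with Cv = (5/2)R = 20.8 J/(mol·K).
ΔU = 0.828×20.8×(370−602) = -3990 J.

-3990 J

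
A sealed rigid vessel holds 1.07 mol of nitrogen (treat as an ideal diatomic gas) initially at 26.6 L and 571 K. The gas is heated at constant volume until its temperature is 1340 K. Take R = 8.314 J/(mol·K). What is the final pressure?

448 kPa

P₁ = nRT₁/V₁ = 1.07×8.314×571/26.6 = 191 kPa.
Isochoric: V stays 26.6 L; P/T = const ⇒ T₂ = 1340 K, P₂ = 448 kPa.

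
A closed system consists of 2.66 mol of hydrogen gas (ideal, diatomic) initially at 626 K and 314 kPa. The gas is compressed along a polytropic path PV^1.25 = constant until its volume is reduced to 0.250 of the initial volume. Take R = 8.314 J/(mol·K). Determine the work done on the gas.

V₁ = nRT₁/P₁ = 2.66×8.314×626/314 = 44.1 L.
Polytropic n=1.25: T₂ = T₁(V₁/V₂)^(n−1) = 626×(4.00)^0.25 = 885 K; P₂ = P₁(V₁/V₂)^n = 1780 kPa.
W = (P₁V₁−P₂V₂)/(n−1) = (314×44.1−1780×11.0)/0.25 = -22900 J.
Work done on the gas = −W_by = 22900 J.

22900 J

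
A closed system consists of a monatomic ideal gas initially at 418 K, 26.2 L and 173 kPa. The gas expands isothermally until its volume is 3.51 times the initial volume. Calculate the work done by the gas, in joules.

5690 J

n = P₁V₁/(RT₁) = 173×26.2/(8.314×418) = 1.30 mol.
Isothermal: T stays 418 K; PV = const ⇒ V₂ = 92.0 L, P₂ = 49.3 kPa.
W = nRT ln(V₂/V₁) = 1.30×8.314×418×ln(3.51) = 5690 J.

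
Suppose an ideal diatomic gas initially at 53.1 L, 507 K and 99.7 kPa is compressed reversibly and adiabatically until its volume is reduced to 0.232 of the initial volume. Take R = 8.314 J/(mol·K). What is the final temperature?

Adiabatic: TV^(γ−1) = const ⇒ T₂ = 507×(4.31)^0.400 = 910 K; PV^γ = const ⇒ P₂ = 771 kPa.

910 K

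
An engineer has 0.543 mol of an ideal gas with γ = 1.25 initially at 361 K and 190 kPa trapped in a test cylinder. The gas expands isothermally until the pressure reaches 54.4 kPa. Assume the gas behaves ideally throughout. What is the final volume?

V₁ = nRT₁/P₁ = 0.543×8.314×361/190 = 8.58 L.
Isothermal: T stays 361 K; PV = const ⇒ V₂ = 30.0 L, P₂ = 54.4 kPa.

30.0 L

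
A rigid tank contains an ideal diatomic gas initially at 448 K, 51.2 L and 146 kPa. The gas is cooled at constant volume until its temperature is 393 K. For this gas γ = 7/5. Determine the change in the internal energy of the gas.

n = P₁V₁/(RT₁) = 146×51.2/(8.314×448) = 2.01 mol.
Isochoric: V stays 51.2 L; P/T = const ⇒ T₂ = 393 K, P₂ = 128 kPa.
For an ideal gas ΔU = nCvΔT with Cv = (5/2)R = 20.8 J/(mol·K).
ΔU = 2.01×20.8×(393−448) = -2290 J.

-2290 J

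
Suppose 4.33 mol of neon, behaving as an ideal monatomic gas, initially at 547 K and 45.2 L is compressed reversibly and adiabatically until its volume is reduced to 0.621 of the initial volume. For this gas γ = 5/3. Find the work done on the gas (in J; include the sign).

11000 J

P₁ = nRT₁/V₁ = 4.33×8.314×547/45.2 = 436 kPa.
Adiabatic: TV^(γ−1) = const ⇒ T₂ = 547×(1.61)^0.667 = 751 K; PV^γ = const ⇒ P₂ = 964 kPa.
ΔU = nCvΔT = 4.33×12.5×(751−547) = 11000 J.
Q = 0 for an adiabatic process, so W = −ΔU = -11000 J.
Work done on the gas = −W_by = 11000 J.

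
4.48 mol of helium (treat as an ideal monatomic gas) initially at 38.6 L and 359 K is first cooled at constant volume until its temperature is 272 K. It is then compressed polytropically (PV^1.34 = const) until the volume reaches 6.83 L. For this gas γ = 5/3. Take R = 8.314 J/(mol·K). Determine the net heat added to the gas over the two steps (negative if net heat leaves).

-16600 J

P₁ = nRT₁/V₁ = 4.48×8.314×359/38.6 = 346 kPa.
Step 1 — Isochoric: V stays 38.6 L; P/T = const ⇒ T₂ = 272 K, P₂ = 262 kPa.
W = 0 (no volume change).
ΔU = nCvΔT = 4.48×12.5×(272−359) = -4860 J.
Q = ΔU = -4860 J.
State after step 1: P = 262 kPa, V = 38.6 L, T = 272 K.
Step 2 — Polytropic n=1.34: T₂ = T₁(V₁/V₂)^(n−1) = 272×(5.65)^0.34 = 490 K; P₂ = P₁(V₁/V₂)^n = 2670 kPa.
W = (P₁V₁−P₂V₂)/(n−1) = (262×38.6−2670×6.83)/0.34 = -23900 J.
ΔU = nCvΔT = 4.48×12.5×(490−272) = 12200 J.
Q = ΔU + W = -11700 J.
Net over both steps: W = -23900 J, Q = -16600 J, ΔU = 7330 J.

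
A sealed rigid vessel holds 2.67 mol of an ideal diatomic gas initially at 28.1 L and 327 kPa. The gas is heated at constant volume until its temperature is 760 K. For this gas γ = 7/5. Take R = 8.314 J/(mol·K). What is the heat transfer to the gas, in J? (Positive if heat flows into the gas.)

T₁ = P₁V₁/(nR) = 327×28.1/(2.67×8.314) = 414 K.
Isochoric: V stays 28.1 L; P/T = const ⇒ T₂ = 760 K, P₂ = 600 kPa.
W = 0 (no volume change).
ΔU = nCvΔT = 2.67×20.8×(760−414) = 19200 J.
Q = ΔU = 19200 J.

19200 J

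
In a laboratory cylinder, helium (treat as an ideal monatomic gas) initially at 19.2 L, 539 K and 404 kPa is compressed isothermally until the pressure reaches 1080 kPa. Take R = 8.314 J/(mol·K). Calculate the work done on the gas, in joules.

7630 J

n = P₁V₁/(RT₁) = 404×19.2/(8.314×539) = 1.73 mol.
Isothermal: T stays 539 K; PV = const ⇒ V₂ = 7.18 L, P₂ = 1080 kPa.
W = nRT ln(V₂/V₁) = 1.73×8.314×539×ln(0.374) = -7630 J.
Work done on the gas = −W_by = 7630 J.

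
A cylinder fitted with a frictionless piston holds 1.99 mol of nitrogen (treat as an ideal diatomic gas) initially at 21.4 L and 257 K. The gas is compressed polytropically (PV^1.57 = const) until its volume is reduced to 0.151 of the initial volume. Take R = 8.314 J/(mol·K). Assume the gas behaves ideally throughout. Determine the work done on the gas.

14500 J

P₁ = nRT₁/V₁ = 1.99×8.314×257/21.4 = 199 kPa.
Polytropic n=1.57: T₂ = T₁(V₁/V₂)^(n−1) = 257×(6.62)^0.57 = 755 K; P₂ = P₁(V₁/V₂)^n = 3870 kPa.
W = (P₁V₁−P₂V₂)/(n−1) = (199×21.4−3870×3.23)/0.57 = -14500 J.
Work done on the gas = −W_by = 14500 J.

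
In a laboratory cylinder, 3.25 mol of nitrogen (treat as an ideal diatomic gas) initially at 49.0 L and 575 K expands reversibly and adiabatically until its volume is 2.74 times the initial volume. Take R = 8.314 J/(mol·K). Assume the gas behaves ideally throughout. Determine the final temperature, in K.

P₁ = nRT₁/V₁ = 3.25×8.314×575/49.0 = 317 kPa.
Adiabatic: TV^(γ−1) = const ⇒ T₂ = 575×(0.365)^0.400 = 384 K; PV^γ = const ⇒ P₂ = 77.3 kPa.

384 K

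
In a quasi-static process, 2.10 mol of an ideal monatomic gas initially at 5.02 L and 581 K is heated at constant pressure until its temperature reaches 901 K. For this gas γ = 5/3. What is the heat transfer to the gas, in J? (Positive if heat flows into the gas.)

14000 J

P₁ = nRT₁/V₁ = 2.10×8.314×581/5.02 = 2020 kPa.
Isobaric: P stays 2020 kPa; V/T = const ⇒ T₂ = 901 K, V₂ = 7.78 L.
W = PΔV = 2020×(7.78−5.02) kPa·L = 5590 J.
ΔU = nCvΔT = 2.10×12.5×(901−581) = 8380 J.
Q = ΔU + W = nCpΔT = 14000 J.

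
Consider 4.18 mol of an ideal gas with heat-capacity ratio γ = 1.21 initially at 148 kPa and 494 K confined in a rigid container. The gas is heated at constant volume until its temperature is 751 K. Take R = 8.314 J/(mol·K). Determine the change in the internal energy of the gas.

42500 J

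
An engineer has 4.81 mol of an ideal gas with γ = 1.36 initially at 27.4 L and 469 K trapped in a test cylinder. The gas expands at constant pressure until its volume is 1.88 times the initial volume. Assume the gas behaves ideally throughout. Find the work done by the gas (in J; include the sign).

16500 J

P₁ = nRT₁/V₁ = 4.81×8.314×469/27.4 = 685 kPa.
Isobaric: P stays 685 kPa; V/T = const ⇒ T₂ = 882 K, V₂ = 51.5 L.
W = PΔV = 685×(51.5−27.4) kPa·L = 16500 J.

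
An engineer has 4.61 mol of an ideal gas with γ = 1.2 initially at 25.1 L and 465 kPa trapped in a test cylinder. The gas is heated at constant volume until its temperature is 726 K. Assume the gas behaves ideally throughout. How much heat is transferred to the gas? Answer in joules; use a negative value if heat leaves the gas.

80800 J

T₁ = P₁V₁/(nR) = 465×25.1/(4.61×8.314) = 305 K.
Isochoric: V stays 25.1 L; P/T = const ⇒ T₂ = 726 K, P₂ = 1110 kPa.
W = 0 (no volume change).
ΔU = nCvΔT = 4.61×41.6×(726−305) = 80800 J.
Q = ΔU = 80800 J.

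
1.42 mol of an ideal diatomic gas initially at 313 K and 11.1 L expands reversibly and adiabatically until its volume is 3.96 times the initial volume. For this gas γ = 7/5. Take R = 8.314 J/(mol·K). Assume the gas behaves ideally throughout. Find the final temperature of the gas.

180 K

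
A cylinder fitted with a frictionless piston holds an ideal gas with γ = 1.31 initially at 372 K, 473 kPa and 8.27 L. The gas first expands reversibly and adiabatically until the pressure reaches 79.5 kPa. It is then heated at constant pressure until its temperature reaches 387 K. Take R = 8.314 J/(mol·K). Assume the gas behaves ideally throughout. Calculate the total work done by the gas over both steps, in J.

n = P₁V₁/(RT₁) = 473×8.27/(8.314×372) = 1.26 mol.
Step 1 — Adiabatic: T₂/T₁ = (P₂/P₁)^((γ−1)/γ) ⇒ T₂ = 372×(0.168)^0.237 = 244 K; V₂ = 32.3 L.
ΔU = nCvΔT = 1.26×26.8×(244−372) = -4340 J.
Q = 0 for an adiabatic process, so W = −ΔU = 4340 J.
State after step 1: P = 79.5 kPa, V = 32.3 L, T = 244 K.
Step 2 — Isobaric: P stays 79.5 kPa; V/T = const ⇒ T₂ = 387 K, V₂ = 51.2 L.
W = PΔV = 79.5×(51.2−32.3) kPa·L = 1500 J.
ΔU = nCvΔT = 1.26×26.8×(387−244) = 4850 J.
Q = ΔU + W = nCpΔT = 6360 J.
Net over both steps: W = 5850 J, Q = 6360 J, ΔU = 509 J.

5850 J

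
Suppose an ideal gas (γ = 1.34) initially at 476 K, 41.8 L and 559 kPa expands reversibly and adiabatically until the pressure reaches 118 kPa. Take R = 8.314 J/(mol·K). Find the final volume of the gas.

Adiabatic: T₂/T₁ = (P₂/P₁)^((γ−1)/γ) ⇒ T₂ = 476×(0.211)^0.254 = 321 K; V₂ = 133 L.

133 L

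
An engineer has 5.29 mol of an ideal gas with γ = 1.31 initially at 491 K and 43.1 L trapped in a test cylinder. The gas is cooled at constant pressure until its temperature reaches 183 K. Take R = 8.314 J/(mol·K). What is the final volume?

16.1 L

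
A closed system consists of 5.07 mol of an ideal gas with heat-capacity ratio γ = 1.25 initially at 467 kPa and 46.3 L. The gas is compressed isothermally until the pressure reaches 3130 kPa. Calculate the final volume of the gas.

T₁ = P₁V₁/(nR) = 467×46.3/(5.07×8.314) = 513 K.
Isothermal: T stays 513 K; PV = const ⇒ V₂ = 6.91 L, P₂ = 3130 kPa.

6.91 L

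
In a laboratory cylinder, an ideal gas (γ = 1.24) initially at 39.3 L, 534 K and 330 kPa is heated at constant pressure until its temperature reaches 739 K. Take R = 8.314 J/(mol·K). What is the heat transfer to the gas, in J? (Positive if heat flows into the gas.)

25700 J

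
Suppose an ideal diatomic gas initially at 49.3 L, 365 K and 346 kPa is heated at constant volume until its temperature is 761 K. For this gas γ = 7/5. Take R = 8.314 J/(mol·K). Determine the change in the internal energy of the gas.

n = P₁V₁/(RT₁) = 346×49.3/(8.314×365) = 5.62 mol.
Isochoric: V stays 49.3 L; P/T = const ⇒ T₂ = 761 K, P₂ = 721 kPa.
For an ideal gas ΔU = nCvΔT with Cv = (5/2)R = 20.8 J/(mol·K).
ΔU = 5.62×20.8×(761−365) = 46300 J.

46300 J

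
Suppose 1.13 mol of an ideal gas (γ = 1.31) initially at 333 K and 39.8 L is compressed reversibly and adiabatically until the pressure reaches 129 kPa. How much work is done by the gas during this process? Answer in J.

-1260 J

P₁ = nRT₁/V₁ = 1.13×8.314×333/39.8 = 78.6 kPa.
Adiabatic: T₂/T₁ = (P₂/P₁)^((γ−1)/γ) ⇒ T₂ = 333×(1.64)^0.237 = 374 K; V₂ = 27.3 L.
ΔU = nCvΔT = 1.13×26.8×(374−333) = 1260 J.
Q = 0 for an adiabatic process, so W = −ΔU = -1260 J.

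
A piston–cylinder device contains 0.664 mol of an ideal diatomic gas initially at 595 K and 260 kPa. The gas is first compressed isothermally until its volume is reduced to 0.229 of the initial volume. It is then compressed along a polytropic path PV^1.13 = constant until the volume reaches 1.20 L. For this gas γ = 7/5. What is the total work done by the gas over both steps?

-7900 J

V₁ = nRT₁/P₁ = 0.664×8.314×595/260 = 12.6 L.
Step 1 — Isothermal: T stays 595 K; PV = const ⇒ V₂ = 2.89 L, P₂ = 1140 kPa.
ΔU = 0 (ideal gas, T constant).
W = nRT ln(V₂/V₁) = 0.664×8.314×595×ln(0.229) = -4840 J.
Q = ΔU + W = -4840 J.
State after step 1: P = 1140 kPa, V = 2.89 L, T = 595 K.
Step 2 — Polytropic n=1.13: T₂ = T₁(V₁/V₂)^(n−1) = 595×(2.41)^0.13 = 667 K; P₂ = P₁(V₁/V₂)^n = 3070 kPa.
W = (P₁V₁−P₂V₂)/(n−1) = (1140×2.89−3070×1.20)/0.13 = -3060 J.
ΔU = nCvΔT = 0.664×20.8×(667−595) = 995 J.
Q = ΔU + W = -2070 J.
Net over both steps: W = -7900 J, Q = -6910 J, ΔU = 995 J.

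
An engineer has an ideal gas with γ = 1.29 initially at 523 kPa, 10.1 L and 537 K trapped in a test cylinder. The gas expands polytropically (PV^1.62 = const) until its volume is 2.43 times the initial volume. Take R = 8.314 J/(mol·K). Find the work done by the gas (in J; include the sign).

n = P₁V₁/(RT₁) = 523×10.1/(8.314×537) = 1.18 mol.
Polytropic n=1.62: T₂ = T₁(V₁/V₂)^(n−1) = 537×(0.412)^0.62 = 310 K; P₂ = P₁(V₁/V₂)^n = 124 kPa.
W = (P₁V₁−P₂V₂)/(n−1) = (523×10.1−124×24.5)/0.62 = 3610 J.

3610 J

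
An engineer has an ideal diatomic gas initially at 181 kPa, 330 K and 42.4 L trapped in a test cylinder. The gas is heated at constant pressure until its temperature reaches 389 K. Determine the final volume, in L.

Isobaric: P stays 181 kPa; V/T = const ⇒ T₂ = 389 K, V₂ = 50.0 L.

50.0 L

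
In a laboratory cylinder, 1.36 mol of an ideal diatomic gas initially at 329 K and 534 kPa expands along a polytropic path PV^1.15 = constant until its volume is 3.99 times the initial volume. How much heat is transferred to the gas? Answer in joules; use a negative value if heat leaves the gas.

V₁ = nRT₁/P₁ = 1.36×8.314×329/534 = 6.97 L.
Polytropic n=1.15: T₂ = T₁(V₁/V₂)^(n−1) = 329×(0.251)^0.15 = 267 K; P₂ = P₁(V₁/V₂)^n = 109 kPa.
W = (P₁V₁−P₂V₂)/(n−1) = (534×6.97−109×27.8)/0.15 = 4650 J.
ΔU = nCvΔT = 1.36×20.8×(267−329) = -1740 J.
Q = ΔU + W = 2910 J.

2910 J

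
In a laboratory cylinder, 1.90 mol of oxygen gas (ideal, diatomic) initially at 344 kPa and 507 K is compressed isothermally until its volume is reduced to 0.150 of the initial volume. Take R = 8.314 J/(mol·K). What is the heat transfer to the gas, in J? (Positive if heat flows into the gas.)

V₁ = nRT₁/P₁ = 1.90×8.314×507/344 = 23.3 L.
Isothermal: T stays 507 K; PV = const ⇒ V₂ = 3.49 L, P₂ = 2290 kPa.
ΔU = 0 (ideal gas, T constant).
W = nRT ln(V₂/V₁) = 1.90×8.314×507×ln(0.150) = -15200 J.
Q = ΔU + W = -15200 J.

-15200 J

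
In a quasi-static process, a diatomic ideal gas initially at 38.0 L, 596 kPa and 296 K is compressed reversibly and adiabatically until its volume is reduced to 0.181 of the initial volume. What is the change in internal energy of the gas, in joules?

n = P₁V₁/(RT₁) = 596×38.0/(8.314×296) = 9.20 mol.
Adiabatic: TV^(γ−1) = const ⇒ T₂ = 296×(5.52)^0.400 = 586 K; PV^γ = const ⇒ P₂ = 6520 kPa.
For an ideal gas ΔU = nCvΔT with Cv = (5/2)R = 20.8 J/(mol·K).
ΔU = 9.20×20.8×(586−296) = 55600 J.

55600 J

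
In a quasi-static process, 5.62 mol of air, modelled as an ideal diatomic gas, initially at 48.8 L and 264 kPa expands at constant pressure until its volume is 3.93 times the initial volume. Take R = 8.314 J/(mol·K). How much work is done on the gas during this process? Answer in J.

T₁ = P₁V₁/(nR) = 264×48.8/(5.62×8.314) = 276 K.
Isobaric: P stays 264 kPa; V/T = const ⇒ T₂ = 1080 K, V₂ = 192 L.
W = PΔV = 264×(192−48.8) kPa·L = 37700 J.
Work done on the gas = −W_by = -37700 J.

-37700 J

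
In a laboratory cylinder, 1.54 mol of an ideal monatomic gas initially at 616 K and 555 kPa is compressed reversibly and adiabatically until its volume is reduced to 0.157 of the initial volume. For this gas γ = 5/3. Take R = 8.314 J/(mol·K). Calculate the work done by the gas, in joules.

-28800 J

V₁ = nRT₁/P₁ = 1.54×8.314×616/555 = 14.2 L.
Adiabatic: TV^(γ−1) = const ⇒ T₂ = 616×(6.37)^0.667 = 2120 K; PV^γ = const ⇒ P₂ = 12100 kPa.
ΔU = nCvΔT = 1.54×12.5×(2120−616) = 28800 J.
Q = 0 for an adiabatic process, so W = −ΔU = -28800 J.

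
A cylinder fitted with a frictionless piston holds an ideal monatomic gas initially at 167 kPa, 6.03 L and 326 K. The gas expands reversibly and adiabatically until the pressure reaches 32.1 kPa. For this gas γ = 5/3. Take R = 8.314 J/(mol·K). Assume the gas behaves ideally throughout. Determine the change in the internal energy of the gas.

-730 J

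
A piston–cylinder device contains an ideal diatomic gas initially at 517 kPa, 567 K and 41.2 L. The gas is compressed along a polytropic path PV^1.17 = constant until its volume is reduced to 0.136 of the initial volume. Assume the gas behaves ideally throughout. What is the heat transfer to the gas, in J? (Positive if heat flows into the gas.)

n = P₁V₁/(RT₁) = 517×41.2/(8.314×567) = 4.52 mol.
Polytropic n=1.17: T₂ = T₁(V₁/V₂)^(n−1) = 567×(7.35)^0.17 = 796 K; P₂ = P₁(V₁/V₂)^n = 5340 kPa.
W = (P₁V₁−P₂V₂)/(n−1) = (517×41.2−5340×5.60)/0.17 = -50600 J.
ΔU = nCvΔT = 4.52×20.8×(796−567) = 21500 J.
Q = ΔU + W = -29100 J.

-29100 J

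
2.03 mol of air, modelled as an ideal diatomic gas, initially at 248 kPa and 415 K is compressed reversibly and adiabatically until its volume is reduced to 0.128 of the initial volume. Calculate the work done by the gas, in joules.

-22300 J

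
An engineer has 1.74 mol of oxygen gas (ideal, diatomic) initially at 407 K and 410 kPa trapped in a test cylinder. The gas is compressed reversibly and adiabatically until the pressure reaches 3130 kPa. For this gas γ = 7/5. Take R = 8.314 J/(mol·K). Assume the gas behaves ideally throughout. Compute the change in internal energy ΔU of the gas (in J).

11600 J

V₁ = nRT₁/P₁ = 1.74×8.314×407/410 = 14.4 L.
Adiabatic: T₂/T₁ = (P₂/P₁)^((γ−1)/γ) ⇒ T₂ = 407×(7.63)^0.286 = 727 K; V₂ = 3.36 L.
For an ideal gas ΔU = nCvΔT with Cv = (5/2)R = 20.8 J/(mol·K).
ΔU = 1.74×20.8×(727−407) = 11600 J.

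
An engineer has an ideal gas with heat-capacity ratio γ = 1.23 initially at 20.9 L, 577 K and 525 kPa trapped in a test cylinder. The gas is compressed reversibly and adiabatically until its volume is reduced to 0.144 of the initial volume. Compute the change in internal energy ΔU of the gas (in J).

26800 J

n = P₁V₁/(RT₁) = 525×20.9/(8.314×577) = 2.29 mol.
Adiabatic: TV^(γ−1) = const ⇒ T₂ = 577×(6.94)^0.230 = 901 K; PV^γ = const ⇒ P₂ = 5690 kPa.
For an ideal gas ΔU = nCvΔT with Cv = R/(γ−1) = 36.1 J/(mol·K).
ΔU = 2.29×36.1×(901−577) = 26800 J.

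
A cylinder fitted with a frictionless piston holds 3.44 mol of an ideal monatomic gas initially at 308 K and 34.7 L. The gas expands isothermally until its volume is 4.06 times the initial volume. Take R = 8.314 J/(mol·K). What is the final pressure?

62.5 kPa

P₁ = nRT₁/V₁ = 3.44×8.314×308/34.7 = 254 kPa.
Isothermal: T stays 308 K; PV = const ⇒ V₂ = 141 L, P₂ = 62.5 kPa.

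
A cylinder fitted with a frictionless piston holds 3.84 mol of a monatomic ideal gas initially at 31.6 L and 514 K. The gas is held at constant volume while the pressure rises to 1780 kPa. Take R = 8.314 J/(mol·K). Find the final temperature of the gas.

P₁ = nRT₁/V₁ = 3.84×8.314×514/31.6 = 519 kPa.
Isochoric: V stays 31.6 L; P/T = const ⇒ T₂ = 1760 K, P₂ = 1780 kPa.

1760 K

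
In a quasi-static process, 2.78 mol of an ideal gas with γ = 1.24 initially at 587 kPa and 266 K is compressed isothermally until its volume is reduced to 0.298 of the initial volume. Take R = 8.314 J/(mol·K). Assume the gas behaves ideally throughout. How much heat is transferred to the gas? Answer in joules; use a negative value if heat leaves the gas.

-7440 J

V₁ = nRT₁/P₁ = 2.78×8.314×266/587 = 10.5 L.
Isothermal: T stays 266 K; PV = const ⇒ V₂ = 3.12 L, P₂ = 1970 kPa.
ΔU = 0 (ideal gas, T constant).
W = nRT ln(V₂/V₁) = 2.78×8.314×266×ln(0.298) = -7440 J.
Q = ΔU + W = -7440 J.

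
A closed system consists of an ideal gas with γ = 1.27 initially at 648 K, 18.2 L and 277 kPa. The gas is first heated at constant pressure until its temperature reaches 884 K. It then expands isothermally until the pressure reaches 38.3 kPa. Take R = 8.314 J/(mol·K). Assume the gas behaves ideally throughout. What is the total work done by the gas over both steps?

15400 J

n = P₁V₁/(RT₁) = 277×18.2/(8.314×648) = 0.936 mol.
Step 1 — Isobaric: P stays 277 kPa; V/T = const ⇒ T₂ = 884 K, V₂ = 24.8 L.
W = PΔV = 277×(24.8−18.2) kPa·L = 1840 J.
ΔU = nCvΔT = 0.936×30.8×(884−648) = 6800 J.
Q = ΔU + W = nCpΔT = 8640 J.
State after step 1: P = 277 kPa, V = 24.8 L, T = 884 K.
Step 2 — Isothermal: T stays 884 K; PV = const ⇒ V₂ = 180 L, P₂ = 38.3 kPa.
ΔU = 0 (ideal gas, T constant).
W = nRT ln(V₂/V₁) = 0.936×8.314×884×ln(7.23) = 13600 J.
Q = ΔU + W = 13600 J.
Net over both steps: W = 15400 J, Q = 22200 J, ΔU = 6800 J.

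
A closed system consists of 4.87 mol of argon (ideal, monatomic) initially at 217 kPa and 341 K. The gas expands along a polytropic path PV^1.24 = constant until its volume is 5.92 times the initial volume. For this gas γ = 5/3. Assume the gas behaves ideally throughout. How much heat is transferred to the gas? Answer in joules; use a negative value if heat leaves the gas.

12800 J

V₁ = nRT₁/P₁ = 4.87×8.314×341/217 = 63.6 L.
Polytropic n=1.24: T₂ = T₁(V₁/V₂)^(n−1) = 341×(0.169)^0.24 = 223 K; P₂ = P₁(V₁/V₂)^n = 23.9 kPa.
W = (P₁V₁−P₂V₂)/(n−1) = (217×63.6−23.9×377)/0.24 = 20000 J.
ΔU = nCvΔT = 4.87×12.5×(223−341) = -7190 J.
Q = ΔU + W = 12800 J.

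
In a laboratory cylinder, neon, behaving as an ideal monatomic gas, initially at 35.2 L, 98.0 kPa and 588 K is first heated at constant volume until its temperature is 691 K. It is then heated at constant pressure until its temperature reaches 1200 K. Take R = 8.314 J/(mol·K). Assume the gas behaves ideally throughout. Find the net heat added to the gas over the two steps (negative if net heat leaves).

n = P₁V₁/(RT₁) = 98.0×35.2/(8.314×588) = 0.706 mol.
Step 1 — Isochoric: V stays 35.2 L; P/T = const ⇒ T₂ = 691 K, P₂ = 115 kPa.
W = 0 (no volume change).
ΔU = nCvΔT = 0.706×12.5×(691−588) = 906 J.
Q = ΔU = 906 J.
State after step 1: P = 115 kPa, V = 35.2 L, T = 691 K.
Step 2 — Isobaric: P stays 115 kPa; V/T = const ⇒ T₂ = 1200 K, V₂ = 61.1 L.
W = PΔV = 115×(61.1−35.2) kPa·L = 2990 J.
ΔU = nCvΔT = 0.706×12.5×(1200−691) = 4480 J.
Q = ΔU + W = nCpΔT = 7470 J.
Net over both steps: W = 2990 J, Q = 8370 J, ΔU = 5390 J.

8370 J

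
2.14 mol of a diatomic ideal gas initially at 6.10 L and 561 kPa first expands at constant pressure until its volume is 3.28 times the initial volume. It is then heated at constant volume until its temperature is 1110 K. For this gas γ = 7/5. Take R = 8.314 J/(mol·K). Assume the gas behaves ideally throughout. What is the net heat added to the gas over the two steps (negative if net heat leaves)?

T₁ = P₁V₁/(nR) = 561×6.10/(2.14×8.314) = 192 K.
Step 1 — Isobaric: P stays 561 kPa; V/T = const ⇒ T₂ = 631 K, V₂ = 20.0 L.
W = PΔV = 561×(20.0−6.10) kPa·L = 7800 J.
ΔU = nCvΔT = 2.14×20.8×(631−192) = 19500 J.
Q = ΔU + W = nCpΔT = 27300 J.
State after step 1: P = 561 kPa, V = 20.0 L, T = 631 K.
Step 2 — Isochoric: V stays 20.0 L; P/T = const ⇒ T₂ = 1110 K, P₂ = 987 kPa.
W = 0 (no volume change).
ΔU = nCvΔT = 2.14×20.8×(1110−631) = 21300 J.
Q = ΔU = 21300 J.
Net over both steps: W = 7800 J, Q = 48600 J, ΔU = 40800 J.

48600 J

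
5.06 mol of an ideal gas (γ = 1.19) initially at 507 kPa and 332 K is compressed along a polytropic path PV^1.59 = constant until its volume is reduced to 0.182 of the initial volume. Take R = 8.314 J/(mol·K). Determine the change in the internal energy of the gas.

127000 J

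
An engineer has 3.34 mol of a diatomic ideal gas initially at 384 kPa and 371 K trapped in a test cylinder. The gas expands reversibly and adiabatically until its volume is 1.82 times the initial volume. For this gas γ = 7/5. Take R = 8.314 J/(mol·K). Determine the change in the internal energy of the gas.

V₁ = nRT₁/P₁ = 3.34×8.314×371/384 = 26.8 L.
Adiabatic: TV^(γ−1) = const ⇒ T₂ = 371×(0.549)^0.400 = 292 K; PV^γ = const ⇒ P₂ = 166 kPa.
For an ideal gas ΔU = nCvΔT with Cv = (5/2)R = 20.8 J/(mol·K).
ΔU = 3.34×20.8×(292−371) = -5490 J.

-5490 J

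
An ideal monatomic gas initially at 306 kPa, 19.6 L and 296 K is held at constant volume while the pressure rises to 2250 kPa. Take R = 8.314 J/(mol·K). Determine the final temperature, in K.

Isochoric: V stays 19.6 L; P/T = const ⇒ T₂ = 2180 K, P₂ = 2250 kPa.

2180 K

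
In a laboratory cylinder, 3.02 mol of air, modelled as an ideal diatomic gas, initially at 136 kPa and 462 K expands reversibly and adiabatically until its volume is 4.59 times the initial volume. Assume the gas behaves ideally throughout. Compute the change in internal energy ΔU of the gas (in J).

-13200 J

V₁ = nRT₁/P₁ = 3.02×8.314×462/136 = 85.3 L.
Adiabatic: TV^(γ−1) = const ⇒ T₂ = 462×(0.218)^0.400 = 251 K; PV^γ = const ⇒ P₂ = 16.1 kPa.
For an ideal gas ΔU = nCvΔT with Cv = (5/2)R = 20.8 J/(mol·K).
ΔU = 3.02×20.8×(251−462) = -13200 J.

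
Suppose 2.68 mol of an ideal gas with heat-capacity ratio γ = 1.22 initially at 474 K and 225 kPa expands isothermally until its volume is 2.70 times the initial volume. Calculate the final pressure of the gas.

83.3 kPa

V₁ = nRT₁/P₁ = 2.68×8.314×474/225 = 46.9 L.
Isothermal: T stays 474 K; PV = const ⇒ V₂ = 127 L, P₂ = 83.3 kPa.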